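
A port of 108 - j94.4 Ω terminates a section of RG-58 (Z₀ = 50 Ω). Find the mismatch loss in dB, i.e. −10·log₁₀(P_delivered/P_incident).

mismatch loss ≈ 1.95 dB

Γ = (58 − j94.4)/(158 − j94.4), |Γ| = 0.602
|Γ|² = 0.362, so P_del/P_inc = 1 − |Γ|² = 0.638
ML = −10·log₁₀(1 − |Γ|²)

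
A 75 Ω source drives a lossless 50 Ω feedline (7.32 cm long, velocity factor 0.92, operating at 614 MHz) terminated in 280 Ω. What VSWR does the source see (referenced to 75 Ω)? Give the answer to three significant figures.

λ = v/f = 0.92·c / 614 MHz = 0.45 m
βl = 2π·l/λ = 2π × 0.163 = 58.6°
tan(βl) = 1.64
Z_in = Z_0·(Z_L + jZ_0·tanβl)/(Z_0 + jZ_L·tanβl) = 12.1 − j29.2 Ω
Γ_s = (Z_in − Z_s)/(Z_in + Z_s) = (-62.9 − j29.2)/(87.1 − j29.2), |Γ_s| = 0.755
VSWR = (1 + |Γ_s|)/(1 − |Γ_s|)

VSWR ≈ 7.15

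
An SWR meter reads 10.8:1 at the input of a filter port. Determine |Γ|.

|Γ| = (S − 1)/(S + 1) = (10.8 − 1)/(10.8 + 1) = 9.8/11.8

|Γ| ≈ 0.831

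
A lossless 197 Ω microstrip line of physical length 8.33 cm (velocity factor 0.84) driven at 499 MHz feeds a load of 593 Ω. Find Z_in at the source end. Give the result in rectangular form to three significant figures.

λ = v/f = 0.84·c / 499 MHz = 0.505 m
βl = 2π·l/λ = 2π × 0.165 = 59.4°
tan(βl) = tan(59.4°) = 1.69
Z_in = Z_0·(Z_L + jZ_0·tanβl)/(Z_0 + jZ_L·tanβl)
     = 197·(593 + j333)/(197 + j1000)

Z_in ≈ 85.1 − j99.9 Ω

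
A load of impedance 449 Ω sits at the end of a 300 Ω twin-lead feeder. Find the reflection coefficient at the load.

Γ = (Z_L − Z_0)/(Z_L + Z_0) = (449 − 300)/(449 + 300) = 149/749

Γ = 0.199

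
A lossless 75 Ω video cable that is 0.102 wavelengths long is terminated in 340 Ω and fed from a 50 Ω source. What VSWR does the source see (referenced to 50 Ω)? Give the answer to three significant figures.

βl = 2π × 0.102 = 36.7°
tan(βl) = 0.746
Z_in = Z_0·(Z_L + jZ_0·tanβl)/(Z_0 + jZ_L·tanβl) = 42.6 − j88 Ω
Γ_s = (Z_in − Z_s)/(Z_in + Z_s) = (-7.44 − j88)/(92.6 − j88), |Γ_s| = 0.691
VSWR = (1 + |Γ_s|)/(1 − |Γ_s|)

VSWR ≈ 5.48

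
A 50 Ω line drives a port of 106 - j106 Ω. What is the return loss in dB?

RL ≈ 3.94 dB

Γ = (56 − j106)/(156 − j106), |Γ| = 0.636
RL = −20·log₁₀|Γ| = −20·log₁₀(0.636)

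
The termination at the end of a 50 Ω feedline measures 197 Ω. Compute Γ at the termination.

Γ = (Z_L − Z_0)/(Z_L + Z_0) = (197 − 50)/(197 + 50) = 147/247

Γ = 0.595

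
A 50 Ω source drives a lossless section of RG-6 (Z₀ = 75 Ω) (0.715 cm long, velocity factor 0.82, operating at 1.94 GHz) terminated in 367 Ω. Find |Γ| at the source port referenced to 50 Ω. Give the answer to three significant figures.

λ = v/f = 0.82·c / 1.94 GHz = 0.127 m
βl = 2π·l/λ = 2π × 0.0564 = 20.3°
tan(βl) = 0.37
Z_in = Z_0·(Z_L + jZ_0·tanβl)/(Z_0 + jZ_L·tanβl) = 97.6 − j149 Ω
Γ_s = (Z_in − Z_s)/(Z_in + Z_s) = (47.6 − j149)/(148 − j149), |Γ_s| = 0.746

|Γ| ≈ 0.746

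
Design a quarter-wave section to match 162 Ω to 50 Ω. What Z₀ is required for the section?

Z_qwt ≈ 90 Ω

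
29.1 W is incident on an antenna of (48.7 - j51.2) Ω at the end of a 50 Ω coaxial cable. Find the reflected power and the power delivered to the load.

|Γ| = |(-1.3 − j51.2)/(98.7 − j51.2)| = 0.461
|Γ|² = 0.212
P_refl = |Γ|²·P_inc = 6.17 W, P_del = (1 − |Γ|²)·P_inc = 22.9 W

P_reflected ≈ 6.17 W; P_delivered ≈ 22.9 W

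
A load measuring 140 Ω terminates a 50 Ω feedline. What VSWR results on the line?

VSWR ≈ 2.8

Γ = (140 − 50)/(140 + 50) = 0.474
VSWR = (1 + 0.474)/(1 − 0.474)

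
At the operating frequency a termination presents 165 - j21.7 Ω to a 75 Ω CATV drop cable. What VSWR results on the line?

Γ = (Z_L − Z_0)/(Z_L + Z_0) = (90 − j21.7)/(240 − j21.7)
|Γ| = 92.6/241 = 0.384
VSWR = (1 + |Γ|)/(1 − |Γ|) = 1.38/0.616

VSWR ≈ 2.25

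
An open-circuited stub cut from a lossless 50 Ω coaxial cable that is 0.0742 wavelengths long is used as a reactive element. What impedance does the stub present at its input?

Z_in ≈ −j99.4 Ω

βl = 2π × 0.0742 = 26.7°
tan(βl) = 0.503
For an open-circuited stub, Z_in = −jZ_0·cot(βl) = −jZ_0/tan(βl)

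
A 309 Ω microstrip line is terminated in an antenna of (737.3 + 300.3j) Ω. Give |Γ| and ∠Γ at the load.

Γ = (Z_L − Z_0)/(Z_L + Z_0) = (428.3 + j300.3)/(1046 + j300.3)
|Γ| = 523/1090 = 0.481

Γ ≈ 0.481 ∠ 19°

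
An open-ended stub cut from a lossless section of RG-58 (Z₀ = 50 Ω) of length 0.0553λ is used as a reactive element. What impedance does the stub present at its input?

βl = 2π × 0.0553 = 19.9°
tan(βl) = 0.362
For an open-ended stub, Z_in = −jZ_0·cot(βl) = −jZ_0/tan(βl)

Z_in ≈ −j138 Ω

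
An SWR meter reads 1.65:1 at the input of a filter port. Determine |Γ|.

|Γ| = (S − 1)/(S + 1) = (1.65 − 1)/(1.65 + 1) = 0.65/2.65

|Γ| ≈ 0.245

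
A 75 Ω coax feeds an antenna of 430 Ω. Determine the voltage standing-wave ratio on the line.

For a purely resistive load, VSWR = R_L/Z_0 or Z_0/R_L (whichever > 1) = 430/75

VSWR ≈ 5.73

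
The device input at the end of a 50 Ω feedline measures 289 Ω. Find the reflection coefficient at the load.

Γ = (Z_L − Z_0)/(Z_L + Z_0) = (289 − 50)/(289 + 50) = 239/339

Γ = 0.705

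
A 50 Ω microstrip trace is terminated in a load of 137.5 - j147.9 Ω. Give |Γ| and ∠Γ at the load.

Γ ≈ 0.72 ∠ -21.1°

Γ = (Z_L − Z_0)/(Z_L + Z_0) = (87.5 − j147.9)/(187.5 − j147.9)
|Γ| = 172/239 = 0.72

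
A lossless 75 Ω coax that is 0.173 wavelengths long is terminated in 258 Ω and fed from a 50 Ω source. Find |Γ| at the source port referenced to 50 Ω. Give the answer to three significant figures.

|Γ| ≈ 0.495

βl = 2π × 0.173 = 62.3°
tan(βl) = 1.9
Z_in = Z_0·(Z_L + jZ_0·tanβl)/(Z_0 + jZ_L·tanβl) = 27.2 − j35.3 Ω
Γ_s = (Z_in − Z_s)/(Z_in + Z_s) = (-22.8 − j35.3)/(77.2 − j35.3), |Γ_s| = 0.495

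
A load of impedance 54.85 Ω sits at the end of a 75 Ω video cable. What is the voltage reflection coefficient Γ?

Γ = (Z_L − Z_0)/(Z_L + Z_0) = (54.85 − 75)/(54.85 + 75) = -20.15/129.8

Γ = -0.155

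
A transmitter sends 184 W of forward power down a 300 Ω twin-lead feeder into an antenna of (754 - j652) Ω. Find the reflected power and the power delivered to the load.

P_reflected ≈ 75.6 W; P_delivered ≈ 108 W

|Γ| = |(454 − j652)/(1054 − j652)| = 0.641
|Γ|² = 0.411
P_refl = |Γ|²·P_inc = 75.6 W, P_del = (1 − |Γ|²)·P_inc = 108 W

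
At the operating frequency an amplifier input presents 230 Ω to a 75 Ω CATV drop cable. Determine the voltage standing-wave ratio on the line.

Γ = (230 − 75)/(230 + 75) = 0.508
VSWR = (1 + 0.508)/(1 − 0.508)

VSWR ≈ 3.07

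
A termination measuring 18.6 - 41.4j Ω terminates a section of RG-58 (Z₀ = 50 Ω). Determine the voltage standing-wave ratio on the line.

VSWR ≈ 4.69

Γ = (Z_L − Z_0)/(Z_L + Z_0) = (-31.4 − j41.4)/(68.6 − j41.4)
|Γ| = 52/80.1 = 0.649
VSWR = (1 + |Γ|)/(1 − |Γ|) = 1.65/0.351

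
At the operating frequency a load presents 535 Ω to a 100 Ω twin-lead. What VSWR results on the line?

For a purely resistive load, VSWR = R_L/Z_0 or Z_0/R_L (whichever > 1) = 535/100

VSWR ≈ 5.35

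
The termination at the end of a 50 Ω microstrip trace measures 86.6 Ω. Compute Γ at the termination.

Γ = 0.268

Γ = (Z_L − Z_0)/(Z_L + Z_0) = (86.6 − 50)/(86.6 + 50) = 36.6/136.6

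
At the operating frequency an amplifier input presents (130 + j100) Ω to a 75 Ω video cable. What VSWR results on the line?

Γ = (Z_L − Z_0)/(Z_L + Z_0) = (55 + j100)/(205 + j100)
|Γ| = 114/228 = 0.5
VSWR = (1 + |Γ|)/(1 − |Γ|) = 1.5/0.5

VSWR ≈ 3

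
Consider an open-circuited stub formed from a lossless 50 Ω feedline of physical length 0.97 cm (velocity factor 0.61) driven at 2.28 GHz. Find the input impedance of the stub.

Z_in ≈ −j52.7 Ω

λ = v/f = 0.61·c / 2.28 GHz = 0.0803 m
βl = 2π·l/λ = 2π × 0.121 = 43.5°
tan(βl) = 0.949
For an open-circuited stub, Z_in = −jZ_0·cot(βl) = −jZ_0/tan(βl)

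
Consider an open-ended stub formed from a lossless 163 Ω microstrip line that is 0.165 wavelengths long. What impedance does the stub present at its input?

βl = 2π × 0.165 = 59.4°
tan(βl) = 1.69
For an open-ended stub, Z_in = −jZ_0·cot(βl) = −jZ_0/tan(βl)

Z_in ≈ −j96.4 Ω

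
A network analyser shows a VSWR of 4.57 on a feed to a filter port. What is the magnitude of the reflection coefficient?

|Γ| ≈ 0.641

|Γ| = (S − 1)/(S + 1) = (4.57 − 1)/(4.57 + 1) = 3.57/5.57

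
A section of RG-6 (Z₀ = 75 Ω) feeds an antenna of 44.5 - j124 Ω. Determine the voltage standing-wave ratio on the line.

VSWR ≈ 6.74

Γ = (Z_L − Z_0)/(Z_L + Z_0) = (-30.5 − j124)/(119.5 − j124)
|Γ| = 128/172 = 0.742
VSWR = (1 + |Γ|)/(1 − |Γ|) = 1.74/0.258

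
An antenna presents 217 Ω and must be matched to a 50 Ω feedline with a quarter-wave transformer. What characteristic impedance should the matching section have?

Z_qwt ≈ 104 Ω

Z_qwt = √(Z_0·R_L) = √(50 × 217) = √10850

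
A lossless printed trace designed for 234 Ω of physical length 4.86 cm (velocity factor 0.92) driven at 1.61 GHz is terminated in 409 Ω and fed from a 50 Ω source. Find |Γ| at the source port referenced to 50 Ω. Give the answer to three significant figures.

|Γ| ≈ 0.492

λ = v/f = 0.92·c / 1.61 GHz = 0.171 m
βl = 2π·l/λ = 2π × 0.283 = 102°
tan(βl) = -4.68
Z_in = Z_0·(Z_L + jZ_0·tanβl)/(Z_0 + jZ_L·tanβl) = 138 + j33.1 Ω
Γ_s = (Z_in − Z_s)/(Z_in + Z_s) = (87.9 + j33.1)/(188 + j33.1), |Γ_s| = 0.492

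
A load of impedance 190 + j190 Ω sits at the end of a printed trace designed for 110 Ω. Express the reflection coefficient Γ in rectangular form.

Γ ≈ 0.477 + j0.331

Γ = (Z_L − Z_0)/(Z_L + Z_0) = (80 + j190)/(300 + j190)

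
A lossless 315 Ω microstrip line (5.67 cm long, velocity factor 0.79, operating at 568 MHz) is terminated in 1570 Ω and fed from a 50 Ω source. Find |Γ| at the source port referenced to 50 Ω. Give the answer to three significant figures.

λ = v/f = 0.79·c / 568 MHz = 0.417 m
βl = 2π·l/λ = 2π × 0.136 = 48.9°
tan(βl) = 1.15
Z_in = Z_0·(Z_L + jZ_0·tanβl)/(Z_0 + jZ_L·tanβl) = 108 − j256 Ω
Γ_s = (Z_in − Z_s)/(Z_in + Z_s) = (57.9 − j256)/(158 − j256), |Γ_s| = 0.872

|Γ| ≈ 0.872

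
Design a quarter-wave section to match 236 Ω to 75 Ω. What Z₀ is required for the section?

Z_qwt ≈ 133 Ω

Z_qwt = √(Z_0·R_L) = √(75 × 236) = √17700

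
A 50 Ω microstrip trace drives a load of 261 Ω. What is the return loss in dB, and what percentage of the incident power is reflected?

RL ≈ 3.37 dB; 46% of incident power reflected

Γ = (261 − 50)/(261 + 50) = 0.678
RL = −20·log₁₀(0.678) = 3.37 dB
P_refl/P_inc = |Γ|² = 0.46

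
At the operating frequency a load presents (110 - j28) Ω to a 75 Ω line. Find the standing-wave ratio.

VSWR ≈ 1.63

Γ = (Z_L − Z_0)/(Z_L + Z_0) = (35 − j28)/(185 − j28)
|Γ| = 44.8/187 = 0.24
VSWR = (1 + |Γ|)/(1 − |Γ|) = 1.24/0.76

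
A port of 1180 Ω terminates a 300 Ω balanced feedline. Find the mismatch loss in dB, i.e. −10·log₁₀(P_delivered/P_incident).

mismatch loss ≈ 1.89 dB

Γ = (1180 − 300)/(1180 + 300) = 0.595
|Γ|² = 0.354, so P_del/P_inc = 1 − |Γ|² = 0.646
ML = −10·log₁₀(1 − |Γ|²)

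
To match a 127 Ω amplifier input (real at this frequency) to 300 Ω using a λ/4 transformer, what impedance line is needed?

Z_qwt ≈ 195 Ω

Z_qwt = √(Z_0·R_L) = √(300 × 127) = √38100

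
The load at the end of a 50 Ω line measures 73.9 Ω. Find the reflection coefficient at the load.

Γ = 0.193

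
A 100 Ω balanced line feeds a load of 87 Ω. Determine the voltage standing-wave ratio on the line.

For a purely resistive load, VSWR = R_L/Z_0 or Z_0/R_L (whichever > 1) = 100/87

VSWR ≈ 1.15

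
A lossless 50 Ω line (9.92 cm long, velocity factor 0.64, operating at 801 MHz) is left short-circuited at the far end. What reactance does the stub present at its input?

λ = v/f = 0.64·c / 801 MHz = 0.24 m
βl = 2π·l/λ = 2π × 0.414 = 149°
tan(βl) = -0.601
For a short-circuited stub, Z_in = jZ_0·tan(βl)

X_in ≈ -30.1 Ω (capacitive)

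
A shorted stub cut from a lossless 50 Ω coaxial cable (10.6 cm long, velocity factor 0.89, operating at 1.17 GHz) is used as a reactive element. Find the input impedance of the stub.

λ = v/f = 0.89·c / 1.17 GHz = 0.228 m
βl = 2π·l/λ = 2π × 0.464 = 167°
tan(βl) = -0.227
For a shorted stub, Z_in = jZ_0·tan(βl)

Z_in ≈ −j11.3 Ω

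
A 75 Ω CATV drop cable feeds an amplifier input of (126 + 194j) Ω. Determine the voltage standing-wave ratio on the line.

VSWR ≈ 6.09

Γ = (Z_L − Z_0)/(Z_L + Z_0) = (51 + j194)/(201 + j194)
|Γ| = 201/279 = 0.718
VSWR = (1 + |Γ|)/(1 − |Γ|) = 1.72/0.282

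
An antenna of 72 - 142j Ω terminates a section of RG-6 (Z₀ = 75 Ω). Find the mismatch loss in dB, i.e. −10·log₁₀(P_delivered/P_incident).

Γ = (-3 − j142)/(147 − j142), |Γ| = 0.695
|Γ|² = 0.483, so P_del/P_inc = 1 − |Γ|² = 0.517
ML = −10·log₁₀(1 − |Γ|²)

mismatch loss ≈ 2.86 dB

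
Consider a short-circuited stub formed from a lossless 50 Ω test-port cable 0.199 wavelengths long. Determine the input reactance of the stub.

X_in ≈ 151 Ω (inductive)

βl = 2π × 0.199 = 71.6°
tan(βl) = 3.01
For a short-circuited stub, Z_in = jZ_0·tan(βl)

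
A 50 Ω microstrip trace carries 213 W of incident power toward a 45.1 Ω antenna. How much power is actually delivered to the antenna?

P_delivered ≈ 212 W

Γ = (45.1 − 50)/(45.1 + 50) = -0.0515
|Γ|² = 0.00265
P_refl = |Γ|²·P_inc = 0.565 W, P_del = (1 − |Γ|²)·P_inc = 212 W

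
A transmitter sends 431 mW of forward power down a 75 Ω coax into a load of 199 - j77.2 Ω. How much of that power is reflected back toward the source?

|Γ| = |(124 − j77.2)/(274 − j77.2)| = 0.513
|Γ|² = 0.263
P_refl = |Γ|²·P_inc = 113 mW, P_del = (1 − |Γ|²)·P_inc = 318 mW

P_reflected ≈ 113 mW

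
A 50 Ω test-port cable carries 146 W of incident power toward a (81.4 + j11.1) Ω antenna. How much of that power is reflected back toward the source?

P_reflected ≈ 9.31 W

|Γ| = |(31.4 + j11.1)/(131.4 + j11.1)| = 0.253
|Γ|² = 0.0638
P_refl = |Γ|²·P_inc = 9.31 W, P_del = (1 − |Γ|²)·P_inc = 137 W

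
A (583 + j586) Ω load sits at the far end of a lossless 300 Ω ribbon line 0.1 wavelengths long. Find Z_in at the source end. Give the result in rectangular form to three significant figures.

Z_in ≈ 411 − j535 Ω

βl = 2π × 0.1 = 36°
tan(βl) = tan(36°) = 0.727
Z_in = Z_0·(Z_L + jZ_0·tanβl)/(Z_0 + jZ_L·tanβl)
     = 300·(583 + j804)/(-126 + j424)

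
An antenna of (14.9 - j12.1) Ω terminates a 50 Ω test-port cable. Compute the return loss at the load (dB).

RL ≈ 5 dB

Γ = (-35.1 − j12.1)/(64.9 − j12.1), |Γ| = 0.562
RL = −20·log₁₀|Γ| = −20·log₁₀(0.562)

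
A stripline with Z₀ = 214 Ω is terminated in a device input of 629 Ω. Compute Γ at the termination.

Γ = (Z_L − Z_0)/(Z_L + Z_0) = (629 − 214)/(629 + 214) = 415/843

Γ = 0.492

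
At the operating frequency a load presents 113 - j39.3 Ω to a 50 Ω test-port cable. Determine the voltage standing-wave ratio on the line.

VSWR ≈ 2.59

Γ = (Z_L − Z_0)/(Z_L + Z_0) = (63 − j39.3)/(163 − j39.3)
|Γ| = 74.3/168 = 0.443
VSWR = (1 + |Γ|)/(1 − |Γ|) = 1.44/0.557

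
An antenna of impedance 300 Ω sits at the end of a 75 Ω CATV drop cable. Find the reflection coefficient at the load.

Γ = 0.6

Γ = (Z_L − Z_0)/(Z_L + Z_0) = (300 − 75)/(300 + 75) = 225/375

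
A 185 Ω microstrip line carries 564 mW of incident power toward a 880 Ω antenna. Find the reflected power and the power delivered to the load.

P_reflected ≈ 240 mW; P_delivered ≈ 324 mW

Γ = (880 − 185)/(880 + 185) = 0.653
|Γ|² = 0.426
P_refl = |Γ|²·P_inc = 240 mW, P_del = (1 − |Γ|²)·P_inc = 324 mW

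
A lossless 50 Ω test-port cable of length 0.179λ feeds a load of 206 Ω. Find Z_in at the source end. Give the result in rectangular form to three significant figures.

Z_in ≈ 14.7 − j22.2 Ω

βl = 2π × 0.179 = 64.4°
tan(βl) = tan(64.4°) = 2.09
Z_in = Z_0·(Z_L + jZ_0·tanβl)/(Z_0 + jZ_L·tanβl)
     = 50·(206 + j105)/(50 + j431)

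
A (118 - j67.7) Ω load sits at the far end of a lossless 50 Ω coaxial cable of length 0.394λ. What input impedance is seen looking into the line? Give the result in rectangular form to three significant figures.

Z_in ≈ 55.4 + j65.5 Ω

βl = 2π × 0.394 = 142°
tan(βl) = tan(142°) = -0.786
Z_in = Z_0·(Z_L + jZ_0·tanβl)/(Z_0 + jZ_L·tanβl)
     = 50·(118 − j107)/(-3.2 − j92.7)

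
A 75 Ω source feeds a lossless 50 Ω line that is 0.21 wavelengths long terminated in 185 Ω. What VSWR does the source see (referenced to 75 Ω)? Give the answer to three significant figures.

βl = 2π × 0.21 = 75.6°
tan(βl) = 3.89
Z_in = Z_0·(Z_L + jZ_0·tanβl)/(Z_0 + jZ_L·tanβl) = 14.3 − j11.8 Ω
Γ_s = (Z_in − Z_s)/(Z_in + Z_s) = (-60.7 − j11.8)/(89.3 − j11.8), |Γ_s| = 0.686
VSWR = (1 + |Γ_s|)/(1 − |Γ_s|)

VSWR ≈ 5.37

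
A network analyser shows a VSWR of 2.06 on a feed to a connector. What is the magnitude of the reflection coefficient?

|Γ| ≈ 0.346

|Γ| = (S − 1)/(S + 1) = (2.06 − 1)/(2.06 + 1) = 1.06/3.06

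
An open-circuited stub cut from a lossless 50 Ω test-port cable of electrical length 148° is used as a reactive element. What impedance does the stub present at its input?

Z_in ≈ +j80 Ω

tan(βl) = -0.625
For an open-circuited stub, Z_in = −jZ_0·cot(βl) = −jZ_0/tan(βl)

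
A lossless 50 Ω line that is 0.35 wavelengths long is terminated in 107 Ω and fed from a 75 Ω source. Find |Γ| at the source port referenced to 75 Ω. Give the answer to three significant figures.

|Γ| ≈ 0.454

βl = 2π × 0.35 = 126°
tan(βl) = -1.38
Z_in = Z_0·(Z_L + jZ_0·tanβl)/(Z_0 + jZ_L·tanβl) = 32 + j25.5 Ω
Γ_s = (Z_in − Z_s)/(Z_in + Z_s) = (-43 + j25.5)/(107 + j25.5), |Γ_s| = 0.454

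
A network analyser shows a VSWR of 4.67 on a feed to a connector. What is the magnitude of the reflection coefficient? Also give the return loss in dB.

|Γ| ≈ 0.647; return loss ≈ 3.78 dB

|Γ| = (S − 1)/(S + 1) = (4.67 − 1)/(4.67 + 1) = 3.67/5.67
RL = −20·log₁₀|Γ| = −20·log₁₀(0.647)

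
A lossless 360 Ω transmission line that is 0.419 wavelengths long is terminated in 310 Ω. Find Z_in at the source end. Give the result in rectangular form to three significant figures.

βl = 2π × 0.419 = 151°
tan(βl) = tan(151°) = -0.558
Z_in = Z_0·(Z_L + jZ_0·tanβl)/(Z_0 + jZ_L·tanβl)
     = 360·(310 − j201)/(360 − j173)

Z_in ≈ 330 − j42.2 Ω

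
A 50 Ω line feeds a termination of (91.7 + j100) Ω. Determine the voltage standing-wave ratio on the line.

VSWR ≈ 4.33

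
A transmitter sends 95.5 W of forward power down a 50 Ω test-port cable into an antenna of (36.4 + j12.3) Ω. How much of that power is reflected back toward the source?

P_reflected ≈ 4.22 W

|Γ| = |(-13.6 + j12.3)/(86.4 + j12.3)| = 0.21
|Γ|² = 0.0441
P_refl = |Γ|²·P_inc = 4.22 W, P_del = (1 − |Γ|²)·P_inc = 91.3 W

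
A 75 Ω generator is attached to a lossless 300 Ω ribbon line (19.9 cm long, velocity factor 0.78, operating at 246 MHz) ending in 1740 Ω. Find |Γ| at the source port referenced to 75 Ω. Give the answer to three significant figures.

λ = v/f = 0.78·c / 246 MHz = 0.951 m
βl = 2π·l/λ = 2π × 0.209 = 75.3°
tan(βl) = 3.82
Z_in = Z_0·(Z_L + jZ_0·tanβl)/(Z_0 + jZ_L·tanβl) = 55.2 − j76.1 Ω
Γ_s = (Z_in − Z_s)/(Z_in + Z_s) = (-19.8 − j76.1)/(130 − j76.1), |Γ_s| = 0.522

|Γ| ≈ 0.522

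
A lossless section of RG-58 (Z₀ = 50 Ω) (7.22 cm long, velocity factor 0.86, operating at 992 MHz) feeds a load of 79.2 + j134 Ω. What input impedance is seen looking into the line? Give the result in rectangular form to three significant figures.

λ = v/f = 0.86·c / 992 MHz = 0.26 m
βl = 2π·l/λ = 2π × 0.278 = 99.9°
tan(βl) = tan(99.9°) = -5.71
Z_in = Z_0·(Z_L + jZ_0·tanβl)/(Z_0 + jZ_L·tanβl)
     = 50·(79.2 − j151)/(815 − j452)

Z_in ≈ 7.66 − j5.04 Ω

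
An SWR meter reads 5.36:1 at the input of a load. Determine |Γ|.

|Γ| ≈ 0.686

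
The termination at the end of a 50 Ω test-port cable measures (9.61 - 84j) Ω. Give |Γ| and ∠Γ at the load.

Γ = (Z_L − Z_0)/(Z_L + Z_0) = (-40.39 − j84)/(59.61 − j84)
|Γ| = 93.2/103 = 0.905

Γ ≈ 0.905 ∠ -61°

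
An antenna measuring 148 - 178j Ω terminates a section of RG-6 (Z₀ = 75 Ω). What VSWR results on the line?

Γ = (Z_L − Z_0)/(Z_L + Z_0) = (73 − j178)/(223 − j178)
|Γ| = 192/285 = 0.674
VSWR = (1 + |Γ|)/(1 − |Γ|) = 1.67/0.326

VSWR ≈ 5.14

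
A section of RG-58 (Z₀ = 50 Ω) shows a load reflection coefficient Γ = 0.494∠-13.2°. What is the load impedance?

Z_L = Z_0·(1 + Γ)/(1 − Γ) = 50·(1.48 − j0.113)/(0.519 + j0.113)

Z_L ≈ 134 − j40 Ω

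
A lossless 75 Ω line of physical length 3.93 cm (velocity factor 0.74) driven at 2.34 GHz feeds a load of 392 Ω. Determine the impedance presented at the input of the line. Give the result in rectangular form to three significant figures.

λ = v/f = 0.74·c / 2.34 GHz = 0.0949 m
βl = 2π·l/λ = 2π × 0.414 = 149°
tan(βl) = tan(149°) = -0.598
Z_in = Z_0·(Z_L + jZ_0·tanβl)/(Z_0 + jZ_L·tanβl)
     = 75·(392 − j44.8)/(75 − j234)

Z_in ≈ 49.4 + j110 Ω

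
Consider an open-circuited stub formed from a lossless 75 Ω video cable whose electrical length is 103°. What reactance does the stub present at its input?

X_in ≈ 17.3 Ω (inductive)

tan(βl) = -4.33
For an open-circuited stub, Z_in = −jZ_0·cot(βl) = −jZ_0/tan(βl)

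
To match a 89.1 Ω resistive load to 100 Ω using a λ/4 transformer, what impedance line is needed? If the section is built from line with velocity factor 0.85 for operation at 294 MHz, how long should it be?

Z_qwt ≈ 94.4 Ω; length ≈ 21.7 cm

Z_qwt = √(Z_0·R_L) = √(100 × 89.1) = √8910
λ = 0.85·c/f = 0.867 m, so l = λ/4 = 0.217 m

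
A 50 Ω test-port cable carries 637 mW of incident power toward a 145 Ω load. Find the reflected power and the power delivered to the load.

P_reflected ≈ 151 mW; P_delivered ≈ 486 mW

Γ = (145 − 50)/(145 + 50) = 0.487
|Γ|² = 0.237
P_refl = |Γ|²·P_inc = 151 mW, P_del = (1 − |Γ|²)·P_inc = 486 mW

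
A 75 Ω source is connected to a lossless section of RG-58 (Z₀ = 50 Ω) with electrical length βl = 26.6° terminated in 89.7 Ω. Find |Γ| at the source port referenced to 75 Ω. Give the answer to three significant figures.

tan(βl) = 0.501
Z_in = Z_0·(Z_L + jZ_0·tanβl)/(Z_0 + jZ_L·tanβl) = 62.1 − j30.7 Ω
Γ_s = (Z_in − Z_s)/(Z_in + Z_s) = (-12.9 − j30.7)/(137 − j30.7), |Γ_s| = 0.237

|Γ| ≈ 0.237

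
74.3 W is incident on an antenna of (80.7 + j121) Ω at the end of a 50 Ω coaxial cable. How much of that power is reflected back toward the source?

P_reflected ≈ 36.5 W

|Γ| = |(30.7 + j121)/(130.7 + j121)| = 0.701
|Γ|² = 0.491
P_refl = |Γ|²·P_inc = 36.5 W, P_del = (1 − |Γ|²)·P_inc = 37.8 W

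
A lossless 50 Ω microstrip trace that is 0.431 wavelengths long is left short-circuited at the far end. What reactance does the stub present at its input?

X_in ≈ -23.1 Ω (capacitive)

βl = 2π × 0.431 = 155°
tan(βl) = -0.463
For a short-circuited stub, Z_in = jZ_0·tan(βl)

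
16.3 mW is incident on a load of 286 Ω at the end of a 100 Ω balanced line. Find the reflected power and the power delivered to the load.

P_reflected ≈ 3.78 mW; P_delivered ≈ 12.5 mW

Γ = (286 − 100)/(286 + 100) = 0.482
|Γ|² = 0.232
P_refl = |Γ|²·P_inc = 3.78 mW, P_del = (1 − |Γ|²)·P_inc = 12.5 mW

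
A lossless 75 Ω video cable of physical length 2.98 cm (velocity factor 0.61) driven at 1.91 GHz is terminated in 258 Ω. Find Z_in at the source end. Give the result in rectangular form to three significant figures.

Z_in ≈ 25 + j27.3 Ω

λ = v/f = 0.61·c / 1.91 GHz = 0.0958 m
βl = 2π·l/λ = 2π × 0.311 = 112°
tan(βl) = tan(112°) = -2.48
Z_in = Z_0·(Z_L + jZ_0·tanβl)/(Z_0 + jZ_L·tanβl)
     = 75·(258 − j186)/(75 − j640)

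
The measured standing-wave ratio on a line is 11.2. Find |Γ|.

|Γ| ≈ 0.836

|Γ| = (S − 1)/(S + 1) = (11.2 − 1)/(11.2 + 1) = 10.2/12.2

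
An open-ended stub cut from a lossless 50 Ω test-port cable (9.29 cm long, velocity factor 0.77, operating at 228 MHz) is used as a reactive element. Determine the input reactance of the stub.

X_in ≈ -77 Ω (capacitive)

λ = v/f = 0.77·c / 228 MHz = 1.01 m
βl = 2π·l/λ = 2π × 0.0917 = 33°
tan(βl) = 0.65
For an open-ended stub, Z_in = −jZ_0·cot(βl) = −jZ_0/tan(βl)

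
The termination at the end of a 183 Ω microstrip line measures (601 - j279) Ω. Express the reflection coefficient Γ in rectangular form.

Γ = (Z_L − Z_0)/(Z_L + Z_0) = (418 − j279)/(784 − j279)

Γ ≈ 0.586 − j0.147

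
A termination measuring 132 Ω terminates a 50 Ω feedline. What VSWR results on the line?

VSWR ≈ 2.64

Γ = (132 − 50)/(132 + 50) = 0.451
VSWR = (1 + 0.451)/(1 − 0.451)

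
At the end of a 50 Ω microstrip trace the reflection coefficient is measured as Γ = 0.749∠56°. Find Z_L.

Z_L = Z_0·(1 + Γ)/(1 − Γ) = 50·(1.42 + j0.621)/(0.581 − j0.621)

Z_L ≈ 30.3 + j85.8 Ω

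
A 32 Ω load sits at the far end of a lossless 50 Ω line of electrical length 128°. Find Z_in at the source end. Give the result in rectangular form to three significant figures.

tan(βl) = tan(128°) = -1.28
Z_in = Z_0·(Z_L + jZ_0·tanβl)/(Z_0 + jZ_L·tanβl)
     = 50·(32 − j64)/(50 − j41)

Z_in ≈ 50.5 − j22.6 Ω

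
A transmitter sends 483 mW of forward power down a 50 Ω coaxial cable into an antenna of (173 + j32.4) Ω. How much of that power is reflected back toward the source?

|Γ| = |(123 + j32.4)/(223 + j32.4)| = 0.564
|Γ|² = 0.319
P_refl = |Γ|²·P_inc = 154 mW, P_del = (1 − |Γ|²)·P_inc = 329 mW

P_reflected ≈ 154 mW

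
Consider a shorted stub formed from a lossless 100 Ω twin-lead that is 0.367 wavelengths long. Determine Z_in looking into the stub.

βl = 2π × 0.367 = 132°
tan(βl) = -1.11
For a shorted stub, Z_in = jZ_0·tan(βl)

Z_in ≈ −j111 Ω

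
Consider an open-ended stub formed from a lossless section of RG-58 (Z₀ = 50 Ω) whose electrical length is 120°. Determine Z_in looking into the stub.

Z_in ≈ +j28.9 Ω

tan(βl) = -1.73
For an open-ended stub, Z_in = −jZ_0·cot(βl) = −jZ_0/tan(βl)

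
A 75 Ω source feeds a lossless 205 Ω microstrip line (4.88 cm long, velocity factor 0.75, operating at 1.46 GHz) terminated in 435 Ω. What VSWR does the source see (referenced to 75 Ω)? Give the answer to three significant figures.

λ = v/f = 0.75·c / 1.46 GHz = 0.154 m
βl = 2π·l/λ = 2π × 0.317 = 114°
tan(βl) = -2.25
Z_in = Z_0·(Z_L + jZ_0·tanβl)/(Z_0 + jZ_L·tanβl) = 111 + j68 Ω
Γ_s = (Z_in − Z_s)/(Z_in + Z_s) = (35.9 + j68)/(186 + j68), |Γ_s| = 0.388
VSWR = (1 + |Γ_s|)/(1 − |Γ_s|)

VSWR ≈ 2.27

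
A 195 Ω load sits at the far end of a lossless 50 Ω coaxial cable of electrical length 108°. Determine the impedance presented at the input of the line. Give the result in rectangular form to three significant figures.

Z_in ≈ 14.1 + j15.1 Ω

tan(βl) = tan(108°) = -3.08
Z_in = Z_0·(Z_L + jZ_0·tanβl)/(Z_0 + jZ_L·tanβl)
     = 50·(195 − j154)/(50 − j600)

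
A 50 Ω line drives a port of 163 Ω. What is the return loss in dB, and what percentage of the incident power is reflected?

RL ≈ 5.51 dB; 28.1% of incident power reflected

Γ = (163 − 50)/(163 + 50) = 0.531
RL = −20·log₁₀(0.531) = 5.51 dB
P_refl/P_inc = |Γ|² = 0.281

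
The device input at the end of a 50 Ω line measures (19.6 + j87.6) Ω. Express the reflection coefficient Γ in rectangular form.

Γ ≈ 0.444 + j0.7

Γ = (Z_L − Z_0)/(Z_L + Z_0) = (-30.4 + j87.6)/(69.6 + j87.6)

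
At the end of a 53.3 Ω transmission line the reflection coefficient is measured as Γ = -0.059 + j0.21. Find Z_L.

Z_L = Z_0·(1 + Γ)/(1 − Γ) = 53.3·(0.941 + j0.21)/(1.06 − j0.21)

Z_L ≈ 43.6 + j19.2 Ω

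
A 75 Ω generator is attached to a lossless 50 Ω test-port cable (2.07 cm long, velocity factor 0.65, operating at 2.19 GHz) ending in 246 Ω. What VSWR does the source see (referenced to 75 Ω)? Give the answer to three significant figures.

VSWR ≈ 7.33

λ = v/f = 0.65·c / 2.19 GHz = 0.089 m
βl = 2π·l/λ = 2π × 0.232 = 83.7°
tan(βl) = 9.05
Z_in = Z_0·(Z_L + jZ_0·tanβl)/(Z_0 + jZ_L·tanβl) = 10.3 − j5.3 Ω
Γ_s = (Z_in − Z_s)/(Z_in + Z_s) = (-64.7 − j5.3)/(85.3 − j5.3), |Γ_s| = 0.76
VSWR = (1 + |Γ_s|)/(1 − |Γ_s|)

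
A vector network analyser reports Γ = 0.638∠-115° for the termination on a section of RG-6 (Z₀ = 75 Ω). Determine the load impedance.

Z_L ≈ 22.8 − j44.6 Ω

Z_L = Z_0·(1 + Γ)/(1 − Γ) = 75·(0.73 − j0.578)/(1.27 + j0.578)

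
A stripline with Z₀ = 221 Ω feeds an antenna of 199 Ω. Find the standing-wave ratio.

For a purely resistive load, VSWR = R_L/Z_0 or Z_0/R_L (whichever > 1) = 221/199

VSWR ≈ 1.11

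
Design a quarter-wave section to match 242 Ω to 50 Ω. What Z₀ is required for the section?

Z_qwt ≈ 110 Ω

Z_qwt = √(Z_0·R_L) = √(50 × 242) = √12100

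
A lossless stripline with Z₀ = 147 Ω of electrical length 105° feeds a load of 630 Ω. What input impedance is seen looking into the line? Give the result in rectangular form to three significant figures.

Z_in ≈ 36.6 + j37.1 Ω

tan(βl) = tan(105°) = -3.73
Z_in = Z_0·(Z_L + jZ_0·tanβl)/(Z_0 + jZ_L·tanβl)
     = 147·(630 − j549)/(147 − j2350)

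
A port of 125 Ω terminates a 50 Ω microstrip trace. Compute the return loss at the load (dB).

Γ = (125 − 50)/(125 + 50) = 0.429
RL = −20·log₁₀|Γ| = −20·log₁₀(0.429)

RL ≈ 7.36 dB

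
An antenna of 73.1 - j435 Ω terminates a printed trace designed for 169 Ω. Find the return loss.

RL ≈ 0.966 dB

Γ = (-95.9 − j435)/(242.1 − j435), |Γ| = 0.895
RL = −20·log₁₀|Γ| = −20·log₁₀(0.895)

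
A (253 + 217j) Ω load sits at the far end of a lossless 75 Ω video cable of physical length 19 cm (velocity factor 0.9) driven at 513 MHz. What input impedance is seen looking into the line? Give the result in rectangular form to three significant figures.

Z_in ≈ 17 + j44 Ω

λ = v/f = 0.9·c / 513 MHz = 0.526 m
βl = 2π·l/λ = 2π × 0.361 = 130°
tan(βl) = tan(130°) = -1.19
Z_in = Z_0·(Z_L + jZ_0·tanβl)/(Z_0 + jZ_L·tanβl)
     = 75·(253 + j127)/(334 − j302)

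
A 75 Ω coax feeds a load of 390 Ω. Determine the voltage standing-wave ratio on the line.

For a purely resistive load, VSWR = R_L/Z_0 or Z_0/R_L (whichever > 1) = 390/75

VSWR ≈ 5.2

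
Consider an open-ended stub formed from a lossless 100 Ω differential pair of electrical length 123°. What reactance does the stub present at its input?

tan(βl) = -1.54
For an open-ended stub, Z_in = −jZ_0·cot(βl) = −jZ_0/tan(βl)

X_in ≈ 64.9 Ω (inductive)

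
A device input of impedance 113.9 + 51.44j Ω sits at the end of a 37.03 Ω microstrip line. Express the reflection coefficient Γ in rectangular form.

Γ ≈ 0.56 + j0.15

Γ = (Z_L − Z_0)/(Z_L + Z_0) = (76.87 + j51.44)/(150.9 + j51.44)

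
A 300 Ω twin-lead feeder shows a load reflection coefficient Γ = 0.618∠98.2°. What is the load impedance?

Z_L ≈ 119 + j236 Ω

Z_L = Z_0·(1 + Γ)/(1 − Γ) = 300·(0.912 + j0.612)/(1.09 − j0.612)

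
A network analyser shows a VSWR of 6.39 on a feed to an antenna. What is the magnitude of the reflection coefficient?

|Γ| ≈ 0.729

|Γ| = (S − 1)/(S + 1) = (6.39 − 1)/(6.39 + 1) = 5.39/7.39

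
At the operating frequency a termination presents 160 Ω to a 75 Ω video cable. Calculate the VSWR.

For a purely resistive load, VSWR = R_L/Z_0 or Z_0/R_L (whichever > 1) = 160/75

VSWR ≈ 2.13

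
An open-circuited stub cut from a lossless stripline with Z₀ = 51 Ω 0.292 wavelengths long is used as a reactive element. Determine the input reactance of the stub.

X_in ≈ 13.8 Ω (inductive)

βl = 2π × 0.292 = 105°
tan(βl) = -3.7
For an open-circuited stub, Z_in = −jZ_0·cot(βl) = −jZ_0/tan(βl)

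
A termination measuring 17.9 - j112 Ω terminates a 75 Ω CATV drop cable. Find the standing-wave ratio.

VSWR ≈ 13.7

Γ = (Z_L − Z_0)/(Z_L + Z_0) = (-57.1 − j112)/(92.9 − j112)
|Γ| = 126/146 = 0.864
VSWR = (1 + |Γ|)/(1 − |Γ|) = 1.86/0.136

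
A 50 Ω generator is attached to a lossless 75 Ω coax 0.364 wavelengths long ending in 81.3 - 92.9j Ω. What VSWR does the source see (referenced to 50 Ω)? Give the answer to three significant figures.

βl = 2π × 0.364 = 131°
tan(βl) = -1.15
Z_in = Z_0·(Z_L + jZ_0·tanβl)/(Z_0 + jZ_L·tanβl) = 109 + j102 Ω
Γ_s = (Z_in − Z_s)/(Z_in + Z_s) = (59 + j102)/(159 + j102), |Γ_s| = 0.625
VSWR = (1 + |Γ_s|)/(1 − |Γ_s|)

VSWR ≈ 4.33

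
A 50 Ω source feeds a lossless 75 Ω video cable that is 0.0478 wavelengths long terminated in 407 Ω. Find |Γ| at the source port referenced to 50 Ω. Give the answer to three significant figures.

|Γ| ≈ 0.771

βl = 2π × 0.0478 = 17.2°
tan(βl) = 0.31
Z_in = Z_0·(Z_L + jZ_0·tanβl)/(Z_0 + jZ_L·tanβl) = 117 − j173 Ω
Γ_s = (Z_in − Z_s)/(Z_in + Z_s) = (66.6 − j173)/(167 − j173), |Γ_s| = 0.771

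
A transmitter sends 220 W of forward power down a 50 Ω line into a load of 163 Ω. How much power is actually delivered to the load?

P_delivered ≈ 158 W

Γ = (163 − 50)/(163 + 50) = 0.531
|Γ|² = 0.281
P_refl = |Γ|²·P_inc = 61.9 W, P_del = (1 − |Γ|²)·P_inc = 158 W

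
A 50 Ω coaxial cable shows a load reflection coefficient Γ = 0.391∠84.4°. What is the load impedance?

Z_L = Z_0·(1 + Γ)/(1 − Γ) = 50·(1.04 + j0.389)/(0.962 − j0.389)

Z_L ≈ 39.3 + j36.1 Ω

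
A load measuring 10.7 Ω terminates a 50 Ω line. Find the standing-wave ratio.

Γ = (10.7 − 50)/(10.7 + 50) = -0.647
VSWR = (1 + 0.647)/(1 − 0.647)

VSWR ≈ 4.67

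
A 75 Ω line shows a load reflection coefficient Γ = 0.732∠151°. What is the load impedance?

Z_L = Z_0·(1 + Γ)/(1 − Γ) = 75·(0.36 + j0.355)/(1.64 − j0.355)

Z_L ≈ 12.4 + j18.9 Ω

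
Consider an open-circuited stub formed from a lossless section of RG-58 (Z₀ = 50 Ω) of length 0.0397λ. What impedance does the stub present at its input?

βl = 2π × 0.0397 = 14.3°
tan(βl) = 0.255
For an open-circuited stub, Z_in = −jZ_0·cot(βl) = −jZ_0/tan(βl)

Z_in ≈ −j196 Ω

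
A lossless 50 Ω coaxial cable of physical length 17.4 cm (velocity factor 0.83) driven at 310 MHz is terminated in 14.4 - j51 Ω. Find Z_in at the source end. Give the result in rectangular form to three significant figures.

Z_in ≈ 9.39 + j29.6 Ω

λ = v/f = 0.83·c / 310 MHz = 0.803 m
βl = 2π·l/λ = 2π × 0.217 = 78°
tan(βl) = tan(78°) = 4.7
Z_in = Z_0·(Z_L + jZ_0·tanβl)/(Z_0 + jZ_L·tanβl)
     = 50·(14.4 + j184)/(290 + j67.7)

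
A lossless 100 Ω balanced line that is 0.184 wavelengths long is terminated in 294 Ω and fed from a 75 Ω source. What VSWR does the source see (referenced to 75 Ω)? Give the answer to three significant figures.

βl = 2π × 0.184 = 66.2°
tan(βl) = 2.27
Z_in = Z_0·(Z_L + jZ_0·tanβl)/(Z_0 + jZ_L·tanβl) = 39.7 − j38.1 Ω
Γ_s = (Z_in − Z_s)/(Z_in + Z_s) = (-35.3 − j38.1)/(115 − j38.1), |Γ_s| = 0.429
VSWR = (1 + |Γ_s|)/(1 − |Γ_s|)

VSWR ≈ 2.51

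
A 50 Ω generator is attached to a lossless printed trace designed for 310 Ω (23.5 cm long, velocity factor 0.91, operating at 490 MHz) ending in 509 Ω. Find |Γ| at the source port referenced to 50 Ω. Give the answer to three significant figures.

λ = v/f = 0.91·c / 490 MHz = 0.557 m
βl = 2π·l/λ = 2π × 0.422 = 152°
tan(βl) = -0.535
Z_in = Z_0·(Z_L + jZ_0·tanβl)/(Z_0 + jZ_L·tanβl) = 369 + j159 Ω
Γ_s = (Z_in − Z_s)/(Z_in + Z_s) = (319 + j159)/(419 + j159), |Γ_s| = 0.795

|Γ| ≈ 0.795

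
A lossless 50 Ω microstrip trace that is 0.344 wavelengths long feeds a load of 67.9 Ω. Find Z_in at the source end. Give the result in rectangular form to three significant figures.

Z_in ≈ 42.9 + j12.3 Ω

βl = 2π × 0.344 = 124°
tan(βl) = tan(124°) = -1.49
Z_in = Z_0·(Z_L + jZ_0·tanβl)/(Z_0 + jZ_L·tanβl)
     = 50·(67.9 − j74.6)/(50 − j101)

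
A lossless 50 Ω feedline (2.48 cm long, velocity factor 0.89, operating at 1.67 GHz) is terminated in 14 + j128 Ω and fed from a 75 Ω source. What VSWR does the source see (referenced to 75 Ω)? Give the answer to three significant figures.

VSWR ≈ 25.5

λ = v/f = 0.89·c / 1.67 GHz = 0.16 m
βl = 2π·l/λ = 2π × 0.155 = 55.8°
tan(βl) = 1.47
Z_in = Z_0·(Z_L + jZ_0·tanβl)/(Z_0 + jZ_L·tanβl) = 5.65 − j71.9 Ω
Γ_s = (Z_in − Z_s)/(Z_in + Z_s) = (-69.3 − j71.9)/(80.7 − j71.9), |Γ_s| = 0.925
VSWR = (1 + |Γ_s|)/(1 − |Γ_s|)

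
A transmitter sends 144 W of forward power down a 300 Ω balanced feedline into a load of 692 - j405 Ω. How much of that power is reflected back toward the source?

|Γ| = |(392 − j405)/(992 − j405)| = 0.526
|Γ|² = 0.277
P_refl = |Γ|²·P_inc = 39.8 W, P_del = (1 − |Γ|²)·P_inc = 104 W

P_reflected ≈ 39.8 W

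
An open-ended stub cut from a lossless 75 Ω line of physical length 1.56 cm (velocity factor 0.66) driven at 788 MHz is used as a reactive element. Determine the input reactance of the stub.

X_in ≈ -182 Ω (capacitive)

λ = v/f = 0.66·c / 788 MHz = 0.251 m
βl = 2π·l/λ = 2π × 0.0621 = 22.4°
tan(βl) = 0.411
For an open-ended stub, Z_in = −jZ_0·cot(βl) = −jZ_0/tan(βl)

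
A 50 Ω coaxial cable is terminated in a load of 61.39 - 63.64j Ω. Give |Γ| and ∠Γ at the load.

Γ = (Z_L − Z_0)/(Z_L + Z_0) = (11.39 − j63.64)/(111.4 − j63.64)
|Γ| = 64.7/128 = 0.504

Γ ≈ 0.504 ∠ -50.1°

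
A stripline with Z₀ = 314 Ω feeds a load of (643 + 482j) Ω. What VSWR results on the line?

Γ = (Z_L − Z_0)/(Z_L + Z_0) = (329 + j482)/(957 + j482)
|Γ| = 584/1070 = 0.545
VSWR = (1 + |Γ|)/(1 − |Γ|) = 1.54/0.455

VSWR ≈ 3.39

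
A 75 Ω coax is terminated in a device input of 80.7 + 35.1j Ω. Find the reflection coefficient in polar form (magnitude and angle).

Γ = (Z_L − Z_0)/(Z_L + Z_0) = (5.7 + j35.1)/(155.7 + j35.1)
|Γ| = 35.6/160 = 0.223

Γ ≈ 0.223 ∠ 68.1°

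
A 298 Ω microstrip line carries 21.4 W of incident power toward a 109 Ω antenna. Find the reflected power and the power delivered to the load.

Γ = (109 − 298)/(109 + 298) = -0.464
|Γ|² = 0.216
P_refl = |Γ|²·P_inc = 4.61 W, P_del = (1 − |Γ|²)·P_inc = 16.8 W

P_reflected ≈ 4.61 W; P_delivered ≈ 16.8 W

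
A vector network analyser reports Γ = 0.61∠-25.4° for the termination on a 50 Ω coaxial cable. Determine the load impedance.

Z_L ≈ 116 − j96.9 Ω

Z_L = Z_0·(1 + Γ)/(1 − Γ) = 50·(1.55 − j0.262)/(0.449 + j0.262)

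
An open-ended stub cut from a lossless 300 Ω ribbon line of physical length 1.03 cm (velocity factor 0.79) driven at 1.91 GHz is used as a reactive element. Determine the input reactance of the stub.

X_in ≈ -522 Ω (capacitive)

λ = v/f = 0.79·c / 1.91 GHz = 0.124 m
βl = 2π·l/λ = 2π × 0.083 = 29.9°
tan(βl) = 0.575
For an open-ended stub, Z_in = −jZ_0·cot(βl) = −jZ_0/tan(βl)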